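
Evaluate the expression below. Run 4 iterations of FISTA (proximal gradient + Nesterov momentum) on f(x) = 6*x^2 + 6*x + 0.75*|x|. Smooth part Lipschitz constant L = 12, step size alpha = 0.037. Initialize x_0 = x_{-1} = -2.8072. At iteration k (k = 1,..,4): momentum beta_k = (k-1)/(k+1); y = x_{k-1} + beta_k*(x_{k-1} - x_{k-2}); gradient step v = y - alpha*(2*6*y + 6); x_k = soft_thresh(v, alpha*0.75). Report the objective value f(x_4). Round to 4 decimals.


FISTA on f(x) = 6*x^2 + 6*x + 0.75*|x|
L = 12, alpha = 0.037
Iteration 1: beta = 0.0, y = -2.8072 + 0.0*(-2.8072 + 2.8072) = -2.8072
  grad(y) = -27.6864, v = y - alpha*grad = -1.7828
  prox(v) = soft_thresh(-1.7828, 0.0278) = -1.7551
Iteration 2: beta = 0.3333, y = -1.7551 + 0.3333*(-1.7551 + 2.8072) = -1.4043
  grad(y) = -10.8521, v = y - alpha*grad = -1.0028
  prox(v) = soft_thresh(-1.0028, 0.0278) = -0.9751
Iteration 3: beta = 0.5, y = -0.9751 + 0.5*(-0.9751 + 1.7551) = -0.5851
  grad(y) = -1.0208, v = y - alpha*grad = -0.5473
  prox(v) = soft_thresh(-0.5473, 0.0278) = -0.5195
Iteration 4: beta = 0.6, y = -0.5195 + 0.6*(-0.5195 + 0.9751) = -0.2462
  grad(y) = 3.0451, v = y - alpha*grad = -0.3589
  prox(v) = soft_thresh(-0.3589, 0.0278) = -0.3312
f(x_4) = 6*(-0.3312)^2 + 6*(-0.3312) + 0.75*|-0.3312| = -1.0806


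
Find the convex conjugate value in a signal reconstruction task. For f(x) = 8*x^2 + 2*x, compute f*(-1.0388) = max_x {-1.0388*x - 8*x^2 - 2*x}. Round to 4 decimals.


f*(y) = sup_x {y*x - a*x^2 - b*x} = sup_x {(y-b)*x - a*x^2}
FOC: (y - b) - 2a*x = 0 => x* = (y - b)/(2a)
x* = (-1.0388 - 2)/(2*8) = -0.1899
f*(-1.0388) = (y-b)^2/(4a) = (-1.0388 - 2)^2/(4*8)
= 9.2343/32 = 0.2886


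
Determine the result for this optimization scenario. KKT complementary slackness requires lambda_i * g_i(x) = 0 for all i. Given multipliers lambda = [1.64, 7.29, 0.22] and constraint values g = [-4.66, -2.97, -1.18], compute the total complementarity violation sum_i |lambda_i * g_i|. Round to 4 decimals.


KKT complementary slackness check:
lambda_1 * g_1 = 1.64 * -4.66 = -7.6424
lambda_2 * g_2 = 7.29 * -2.97 = -21.6513
lambda_3 * g_3 = 0.22 * -1.18 = -0.2596
Total violation = 7.6424 + 21.6513 + 0.2596 = 29.5533


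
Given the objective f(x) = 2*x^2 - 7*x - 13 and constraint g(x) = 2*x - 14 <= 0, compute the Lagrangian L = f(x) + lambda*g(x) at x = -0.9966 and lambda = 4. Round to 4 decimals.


Step 1: Evaluate f(x).
f(-0.9966) = 2*(-0.9966)^2 - 7*(-0.9966) - 13 = -4.0374
Step 2: Evaluate g(x).
g(-0.9966) = 2*-0.9966 - 14 = -15.9932
Step 3: Compute Lagrangian.
L = -4.0374 + 4*-15.9932 = -68.0102


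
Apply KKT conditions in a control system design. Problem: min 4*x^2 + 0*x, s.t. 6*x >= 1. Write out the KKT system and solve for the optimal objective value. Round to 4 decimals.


Step 1: Try lambda = 0 (constraint inactive).
x_unc = 0/(2*4) = 0.0
Check: 6*0.0 = 0.0 < 1 -- violated!
Step 2: Constraint must be active: 6*x = 1
x* = 1/6 = 0.1667 (rounded; the exact value 1/6 is used below)
lambda = (2*4*(1/6) + 0)/6 = 0.2222
Step 3: Compute optimal value.
f(x*) = 4*(1/6)^2 + 0*(1/6) = 0.1111


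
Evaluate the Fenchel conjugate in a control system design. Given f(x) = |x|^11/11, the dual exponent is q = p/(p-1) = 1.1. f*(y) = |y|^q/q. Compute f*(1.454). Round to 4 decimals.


The conjugate exponent q satisfies 1/p + 1/q = 1.
p = 11, so q = 11/(11 - 1) = 1.1
|y|^q = 1.454^1.1 = 1.5095
f*(1.454) = 1.5095 / 1.1 = 1.3722


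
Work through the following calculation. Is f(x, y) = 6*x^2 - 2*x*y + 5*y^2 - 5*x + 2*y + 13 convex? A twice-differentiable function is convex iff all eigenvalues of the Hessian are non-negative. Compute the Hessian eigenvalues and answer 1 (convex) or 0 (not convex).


The Hessian of f(x,y) = 6*x^2 - 2*x*y + 5*y^2 - 5*x + 2*y + 13 is:
H = [[12, -2], [-2, 10]]
Trace = 12 + 10 = 22
Determinant = 12*10 - (-2)^2 = 116
Discriminant = (22)^2 - 4*116 = 20.0
Eigenvalues: lambda_1 = 8.7639, lambda_2 = 13.2361
The function is convex.

1


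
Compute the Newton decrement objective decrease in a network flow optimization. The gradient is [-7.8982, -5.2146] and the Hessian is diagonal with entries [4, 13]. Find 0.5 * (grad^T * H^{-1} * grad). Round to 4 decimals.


Step 1: H is diagonal, so H^(-1) * g = [-1.9746, -0.4011].
Step 2: g^T H^(-1) g = sum_i g_i^2 / H_ii
  = (-7.8982)^2/4 + (-5.2146)^2/13
  = 15.5954 + 2.0917 = 17.6871
Step 3: Objective decrease = 0.5 * g^T H^(-1) g = 8.8435


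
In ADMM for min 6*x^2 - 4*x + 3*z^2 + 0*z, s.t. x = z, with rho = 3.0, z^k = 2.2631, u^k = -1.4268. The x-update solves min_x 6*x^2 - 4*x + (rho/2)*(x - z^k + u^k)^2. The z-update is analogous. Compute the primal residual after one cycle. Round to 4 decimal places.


ADMM iteration with rho = 3.0, z^k = 2.2631, u^k = -1.4268
Step 1: x-update.
Minimize 6*x^2 - 4*x + (3.0/2)*(x - 2.2631 - 1.4268)^2
FOC: (2*6 + 3.0)*x = 4 + 3.0*(2.2631 + 1.4268)
x^{k+1} = 1.0046
Step 2: z-update.
Minimize 3*z^2 + 0*z + (3.0/2)*(1.0046 - z - 1.4268)^2
FOC: (2*3 + 3.0)*z = 0 + 3.0*(1.0046 - 1.4268)
z^{k+1} = -0.1407
Step 3: u-update.
u^{k+1} = -1.4268 + 1.0046 + 0.1407 = -0.2814
Step 4: Primal residual = |1.0046 + 0.1407| = 1.1454


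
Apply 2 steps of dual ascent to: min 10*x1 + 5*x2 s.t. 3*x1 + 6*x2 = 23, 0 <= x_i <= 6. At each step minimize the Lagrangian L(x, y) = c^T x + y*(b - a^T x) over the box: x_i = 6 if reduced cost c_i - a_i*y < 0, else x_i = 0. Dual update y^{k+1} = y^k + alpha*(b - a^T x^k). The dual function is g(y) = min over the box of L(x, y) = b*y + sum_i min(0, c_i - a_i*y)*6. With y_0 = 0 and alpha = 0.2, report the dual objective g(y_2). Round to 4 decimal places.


Dual ascent for LP: min 10*x1 + 5*x2, 3*x1 + 6*x2 = 23, 0 <= x_i <= 6
Step 1: y^k = 0.0, reduced costs: (10.0, 5.0)
  x^k = (0.0, 0.0), subgradient = b - a^T x = 23.0
  y^{k+1} = 0.0 + 0.2*23.0 = 4.6
Step 2: y^k = 4.6, reduced costs: (-3.8, -22.6)
  x^k = (6.0, 6.0), subgradient = b - a^T x = -31.0
  y^{k+1} = 4.6 + 0.2*-31.0 = -1.6
Dual objective at y_2 = -1.6: reduced costs (14.8, 14.6), box minimizer x = (0.0, 0.0)
g(y_2) = b*y + (c1 - a1*y)*x1 + (c2 - a2*y)*x2 = 23*(-1.6) + 14.8*0.0 + 14.6*0.0 = -36.8 + 0.0 + 0.0 = -36.8


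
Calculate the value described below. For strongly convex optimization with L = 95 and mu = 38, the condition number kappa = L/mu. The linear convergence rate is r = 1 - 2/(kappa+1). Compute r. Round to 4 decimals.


Step 1: Compute the condition number.
kappa = L/mu = 95/38 = 2.5
Step 2: Compute the convergence rate.
r = 1 - 2/(kappa + 1) = 1 - 2*mu/(L + mu) = (L - mu)/(L + mu) = 57/133 = 0.4286


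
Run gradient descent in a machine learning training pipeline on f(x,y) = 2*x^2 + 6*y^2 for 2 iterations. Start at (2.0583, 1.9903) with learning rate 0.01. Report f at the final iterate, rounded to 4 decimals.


Gradient descent on f(x,y) = 2*x^2 + 6*y^2.
Starting point: (2.0583, 1.9903), alpha = 0.01
Step 1: grad_x = 2*2*2.0583 = 8.2332, grad_y = 2*6*1.9903 = 23.8836
  x_1 = 2.0583 - 0.01*8.2332 = 1.976
  y_1 = 1.9903 - 0.01*23.8836 = 1.7515
Step 2: grad_x = 2*2*1.976 = 7.9039, grad_y = 2*6*1.7515 = 21.0176
  x_2 = 1.976 - 0.01*7.9039 = 1.8969
  y_2 = 1.7515 - 0.01*21.0176 = 1.5413
f(1.8969, 1.5413) = 2*1.8969^2 + 6*1.5413^2 = 21.4501


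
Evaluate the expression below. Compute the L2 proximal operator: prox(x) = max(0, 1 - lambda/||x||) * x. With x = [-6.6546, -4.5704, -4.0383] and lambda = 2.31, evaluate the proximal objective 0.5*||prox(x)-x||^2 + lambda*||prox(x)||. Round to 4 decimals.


Step 1: Compute ||x||.
||x|| = 9.0266
Step 2: Compute scaling factor.
scale = max(0, 1 - 2.31/9.0266) = 0.7441
Step 3: prox(x) = [-4.9516, -3.4008, -3.0049]
||prox(x)|| = 6.7166
Step 4: Proximal objective.
0.5*||prox-x||^2 = 2.6681
lambda*||prox|| = 15.5153
Total = 18.1835


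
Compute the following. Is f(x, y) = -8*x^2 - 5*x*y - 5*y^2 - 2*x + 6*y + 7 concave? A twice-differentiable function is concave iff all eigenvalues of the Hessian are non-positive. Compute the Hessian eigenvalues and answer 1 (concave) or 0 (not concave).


The Hessian of f(x,y) = -8*x^2 - 5*x*y - 5*y^2 - 2*x + 6*y + 7 is:
H = [[-16, -5], [-5, -10]]
Trace = -16 - 10 = -26
Determinant = -16*-10 - (-5)^2 = 135
Discriminant = (-26)^2 - 4*135 = 136.0
Eigenvalues: lambda_1 = -18.831, lambda_2 = -7.169
The function is concave.

1


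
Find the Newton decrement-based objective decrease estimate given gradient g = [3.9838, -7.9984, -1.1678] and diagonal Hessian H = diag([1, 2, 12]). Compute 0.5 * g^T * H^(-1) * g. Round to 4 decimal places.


Step 1: H is diagonal, so H^(-1) * g = [3.9838, -3.9992, -0.0973].
Step 2: g^T H^(-1) g = sum_i g_i^2 / H_ii
  = (3.9838)^2/1 + (-7.9984)^2/2 + (-1.1678)^2/12
  = 15.8707 + 31.9872 + 0.1136 = 47.9715
Step 3: Objective decrease = 0.5 * g^T H^(-1) g = 23.9858


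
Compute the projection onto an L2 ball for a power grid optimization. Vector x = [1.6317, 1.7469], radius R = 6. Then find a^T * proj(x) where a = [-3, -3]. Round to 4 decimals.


Step 1: Compute ||x|| (intermediates to 6 decimals).
||x|| = sqrt(1.6317^2 + 1.7469^2) = 2.390419
Step 2: Project.
Since ||x|| <= R, proj = x (no scaling needed).
proj(x) = [1.6317, 1.7469]
Step 3: Dot product.
a^T * proj(x) = -3*1.6317 - 3*1.7469 = -10.1358


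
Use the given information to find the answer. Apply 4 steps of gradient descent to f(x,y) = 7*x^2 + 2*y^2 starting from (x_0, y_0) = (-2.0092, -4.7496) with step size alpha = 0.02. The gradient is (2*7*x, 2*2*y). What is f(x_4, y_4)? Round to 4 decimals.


Gradient descent on f(x,y) = 7*x^2 + 2*y^2.
Starting point: (-2.0092, -4.7496), alpha = 0.02
Step 1: grad_x = 2*7*-2.0092 = -28.1288, grad_y = 2*2*-4.7496 = -18.9984
  x_1 = -2.0092 - 0.02*-28.1288 = -1.4466
  y_1 = -4.7496 - 0.02*-18.9984 = -4.3696
Step 2: grad_x = 2*7*-1.4466 = -20.2527, grad_y = 2*2*-4.3696 = -17.4785
  x_2 = -1.4466 - 0.02*-20.2527 = -1.0416
  y_2 = -4.3696 - 0.02*-17.4785 = -4.0201
Step 3: grad_x = 2*7*-1.0416 = -14.582, grad_y = 2*2*-4.0201 = -16.0802
  x_3 = -1.0416 - 0.02*-14.582 = -0.7499
  y_3 = -4.0201 - 0.02*-16.0802 = -3.6985
Step 4: grad_x = 2*7*-0.7499 = -10.499, grad_y = 2*2*-3.6985 = -14.7938
  x_4 = -0.7499 - 0.02*-10.499 = -0.5399
  y_4 = -3.6985 - 0.02*-14.7938 = -3.4026
f(-0.5399, -3.4026) = 7*(-0.5399)^2 + 2*(-3.4026)^2 = 25.1959


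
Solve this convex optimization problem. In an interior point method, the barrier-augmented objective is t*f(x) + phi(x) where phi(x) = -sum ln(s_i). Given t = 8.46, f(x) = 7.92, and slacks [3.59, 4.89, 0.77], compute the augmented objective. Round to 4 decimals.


Step 1: Compute log-barrier.
ln values: [1.2782, 1.5872, -0.2614]
phi = -(1.2782 + 1.5872 - 0.2614) = -2.604
Step 2: Compute augmented objective.
t*f(x) = 8.46*7.92 = 67.0032
Total = 67.0032 - 2.604 = 64.3992


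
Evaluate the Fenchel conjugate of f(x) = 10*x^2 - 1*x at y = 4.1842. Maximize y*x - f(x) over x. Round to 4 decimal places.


f*(y) = sup_x {y*x - a*x^2 - b*x} = sup_x {(y-b)*x - a*x^2}
FOC: (y - b) - 2a*x = 0 => x* = (y - b)/(2a)
x* = (4.1842 + 1)/(2*10) = 0.2592
f*(4.1842) = (y-b)^2/(4a) = (4.1842 + 1)^2/(4*10)
= 26.8759/40 = 0.6719


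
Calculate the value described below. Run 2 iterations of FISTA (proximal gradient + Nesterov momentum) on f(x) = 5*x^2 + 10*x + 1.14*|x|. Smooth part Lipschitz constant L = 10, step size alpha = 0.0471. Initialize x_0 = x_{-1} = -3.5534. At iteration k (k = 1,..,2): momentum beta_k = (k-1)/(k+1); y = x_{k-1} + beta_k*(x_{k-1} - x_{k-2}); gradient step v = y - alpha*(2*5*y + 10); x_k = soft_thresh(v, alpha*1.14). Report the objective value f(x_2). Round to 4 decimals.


FISTA on f(x) = 5*x^2 + 10*x + 1.14*|x|
L = 10, alpha = 0.0471
Iteration 1: beta = 0.0, y = -3.5534 + 0.0*(-3.5534 + 3.5534) = -3.5534
  grad(y) = -25.534, v = y - alpha*grad = -2.3507
  prox(v) = soft_thresh(-2.3507, 0.0537) = -2.2971
Iteration 2: beta = 0.3333, y = -2.2971 + 0.3333*(-2.2971 + 3.5534) = -1.8783
  grad(y) = -8.7827, v = y - alpha*grad = -1.4646
  prox(v) = soft_thresh(-1.4646, 0.0537) = -1.4109
f(x_2) = 5*(-1.4109)^2 + 10*(-1.4109) + 1.14*|-1.4109| = -2.5473


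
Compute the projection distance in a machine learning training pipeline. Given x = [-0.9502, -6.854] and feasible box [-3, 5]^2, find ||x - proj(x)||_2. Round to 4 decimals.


Project each component onto [-3, 5].
clip(-0.9502) = -0.9502, clip(-6.854) = -3.0
Projection = [-0.9502, -3.0]
Squared diffs: [0.0, 14.8533]
Distance = sqrt(14.8533) = 3.854


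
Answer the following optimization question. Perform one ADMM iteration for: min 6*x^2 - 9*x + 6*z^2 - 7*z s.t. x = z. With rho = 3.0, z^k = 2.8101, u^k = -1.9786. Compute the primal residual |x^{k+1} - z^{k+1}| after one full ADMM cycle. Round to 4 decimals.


ADMM iteration with rho = 3.0, z^k = 2.8101, u^k = -1.9786
Step 1: x-update.
Minimize 6*x^2 - 9*x + (3.0/2)*(x - 2.8101 - 1.9786)^2
FOC: (2*6 + 3.0)*x = 9 + 3.0*(2.8101 + 1.9786)
x^{k+1} = 1.5577
Step 2: z-update.
Minimize 6*z^2 - 7*z + (3.0/2)*(1.5577 - z - 1.9786)^2
FOC: (2*6 + 3.0)*z = 7 + 3.0*(1.5577 - 1.9786)
z^{k+1} = 0.3825
Step 3: u-update.
u^{k+1} = -1.9786 + 1.5577 - 0.3825 = -0.8034
Step 4: Primal residual = |1.5577 - 0.3825| = 1.1752


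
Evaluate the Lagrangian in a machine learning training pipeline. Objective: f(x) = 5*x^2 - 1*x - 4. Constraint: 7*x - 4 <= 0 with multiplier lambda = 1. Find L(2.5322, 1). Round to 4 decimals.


Step 1: Evaluate f(x).
f(2.5322) = 5*2.5322^2 - 1*2.5322 - 4 = 25.528
Step 2: Evaluate g(x).
g(2.5322) = 7*2.5322 - 4 = 13.7254
Step 3: Compute Lagrangian.
L = 25.528 + 1*13.7254 = 39.2534


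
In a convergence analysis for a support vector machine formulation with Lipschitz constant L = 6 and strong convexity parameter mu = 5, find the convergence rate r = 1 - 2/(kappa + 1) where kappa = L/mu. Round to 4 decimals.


Step 1: Compute the condition number.
kappa = L/mu = 6/5 = 1.2
Step 2: Compute the convergence rate.
r = 1 - 2/(kappa + 1) = 1 - 2*mu/(L + mu) = (L - mu)/(L + mu) = 1/11 = 0.0909


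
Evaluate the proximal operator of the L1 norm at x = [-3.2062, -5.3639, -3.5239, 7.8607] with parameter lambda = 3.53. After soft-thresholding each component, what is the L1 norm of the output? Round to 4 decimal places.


Soft-thresholding with lambda = 3.53:
prox(-3.2062) = sign(-3.2062)*max(|-3.2062| - 3.53, 0) = 0.0
prox(-5.3639) = sign(-5.3639)*max(|-5.3639| - 3.53, 0) = -1.8339
prox(-3.5239) = sign(-3.5239)*max(|-3.5239| - 3.53, 0) = 0.0
prox(7.8607) = sign(7.8607)*max(|7.8607| - 3.53, 0) = 4.3307
prox(x) = [0.0, -1.8339, 0.0, 4.3307]
||prox(x)||_1 = 0.0 + 1.8339 + 0.0 + 4.3307 = 6.1646


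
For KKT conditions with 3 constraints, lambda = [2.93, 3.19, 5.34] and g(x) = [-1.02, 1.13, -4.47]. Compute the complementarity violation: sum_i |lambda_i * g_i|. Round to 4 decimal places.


KKT complementary slackness check:
lambda_1 * g_1 = 2.93 * -1.02 = -2.9886
lambda_2 * g_2 = 3.19 * 1.13 = 3.6047
lambda_3 * g_3 = 5.34 * -4.47 = -23.8698
Total violation = 2.9886 + 3.6047 + 23.8698 = 30.4631


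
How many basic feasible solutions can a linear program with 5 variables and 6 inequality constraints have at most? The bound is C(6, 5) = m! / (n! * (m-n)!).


Each vertex corresponds to some choice of n active constraints out of m, so the number of vertices is at most C(m, n) = m! / (n!(m-n)!).
m = 6, n = 5
Numerator: 6 * 5 * 4 * 3 * 2
Denominator: 5! = 120
C(6, 5) = 6


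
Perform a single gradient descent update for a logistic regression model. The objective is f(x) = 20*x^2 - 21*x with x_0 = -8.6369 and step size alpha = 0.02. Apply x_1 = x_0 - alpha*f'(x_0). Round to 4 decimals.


We compute the gradient at x_0 and apply the update.
f'(x) = 40*x - 21
f'(-8.6369) = 40*-8.6369 - 21 = -366.476
x_1 = -8.6369 - 0.02*-366.476 = -1.3074


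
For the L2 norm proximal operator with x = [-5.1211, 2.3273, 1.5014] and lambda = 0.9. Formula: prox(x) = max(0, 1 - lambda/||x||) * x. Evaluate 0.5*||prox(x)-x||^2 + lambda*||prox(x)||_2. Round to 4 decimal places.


Step 1: Compute ||x||.
||x|| = 5.822
Step 2: Compute scaling factor.
scale = max(0, 1 - 0.9/5.822) = 0.8454
Step 3: prox(x) = [-4.3295, 1.9675, 1.2693]
||prox(x)|| = 4.922
Step 4: Proximal objective.
0.5*||prox-x||^2 = 0.405
lambda*||prox|| = 4.4298
Total = 4.8348


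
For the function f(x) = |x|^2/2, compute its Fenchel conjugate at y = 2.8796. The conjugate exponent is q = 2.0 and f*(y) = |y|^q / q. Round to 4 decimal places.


The conjugate exponent q satisfies 1/p + 1/q = 1.
p = 2, so q = 2/(2 - 1) = 2.0
|y|^q = 2.8796^2.0 = 8.2921
f*(2.8796) = 8.2921 / 2.0 = 4.146


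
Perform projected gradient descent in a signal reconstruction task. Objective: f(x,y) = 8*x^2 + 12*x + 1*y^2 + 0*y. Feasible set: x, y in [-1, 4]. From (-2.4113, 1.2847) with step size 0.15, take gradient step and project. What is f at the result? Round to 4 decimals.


Step 1: Compute gradient at (-2.4113, 1.2847).
grad_x = 2*8*-2.4113 + 12 = -26.5808
grad_y = 2*1*1.2847 + 0 = 2.5694
Step 2: Gradient step.
x_raw = -2.4113 - 0.15*-26.5808 = 1.5758
y_raw = 1.2847 - 0.15*2.5694 = 0.8993
Step 3: Project onto [-1, 4].
x_proj = clip(1.5758) = 1.5758
y_proj = clip(0.8993) = 0.8993
Step 4: Evaluate f.
f(1.5758, 0.8993) = 39.5842


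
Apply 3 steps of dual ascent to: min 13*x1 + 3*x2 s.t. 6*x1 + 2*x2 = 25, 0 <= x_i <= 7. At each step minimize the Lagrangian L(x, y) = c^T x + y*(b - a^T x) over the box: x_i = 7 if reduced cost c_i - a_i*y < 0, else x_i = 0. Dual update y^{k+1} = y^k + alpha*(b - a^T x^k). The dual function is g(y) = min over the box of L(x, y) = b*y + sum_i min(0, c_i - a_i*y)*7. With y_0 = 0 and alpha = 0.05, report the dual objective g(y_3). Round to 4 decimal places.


Dual ascent for LP: min 13*x1 + 3*x2, 6*x1 + 2*x2 = 25, 0 <= x_i <= 7
Step 1: y^k = 0.0, reduced costs: (13.0, 3.0)
  x^k = (0.0, 0.0), subgradient = b - a^T x = 25.0
  y^{k+1} = 0.0 + 0.05*25.0 = 1.25
Step 2: y^k = 1.25, reduced costs: (5.5, 0.5)
  x^k = (0.0, 0.0), subgradient = b - a^T x = 25.0
  y^{k+1} = 1.25 + 0.05*25.0 = 2.5
Step 3: y^k = 2.5, reduced costs: (-2.0, -2.0)
  x^k = (7.0, 7.0), subgradient = b - a^T x = -31.0
  y^{k+1} = 2.5 + 0.05*-31.0 = 0.95
Dual objective at y_3 = 0.95: reduced costs (7.3, 1.1), box minimizer x = (0.0, 0.0)
g(y_3) = b*y + (c1 - a1*y)*x1 + (c2 - a2*y)*x2 = 25*0.95 + 7.3*0.0 + 1.1*0.0 = 23.75 + 0.0 + 0.0 = 23.75


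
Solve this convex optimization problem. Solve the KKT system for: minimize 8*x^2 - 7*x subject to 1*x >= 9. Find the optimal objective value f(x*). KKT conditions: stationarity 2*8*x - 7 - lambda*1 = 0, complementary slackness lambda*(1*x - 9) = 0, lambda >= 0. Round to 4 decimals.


Step 1: Try lambda = 0 (constraint inactive).
x_unc = 7/(2*8) = 0.4375
Check: 1*0.4375 = 0.4375 < 9 -- violated!
Step 2: Constraint must be active: 1*x = 9
x* = 9/1 = 9.0
lambda = (2*8*9.0 - 7)/1 = 137.0
Step 3: Compute optimal value.
f(x*) = 8*9.0^2 - 7*9.0 = 585.0


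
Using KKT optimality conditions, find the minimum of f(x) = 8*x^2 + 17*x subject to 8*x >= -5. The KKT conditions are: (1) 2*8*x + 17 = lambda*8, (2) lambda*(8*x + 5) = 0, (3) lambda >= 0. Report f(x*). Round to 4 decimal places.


Step 1: Try lambda = 0 (constraint inactive).
x_unc = -17/(2*8) = -1.0625
Check: 8*-1.0625 = -8.5 < -5 -- violated!
Step 2: Constraint must be active: 8*x = -5
x* = -5/8 = -0.625
lambda = (2*8*(-0.625) + 17)/8 = 0.875
Step 3: Compute optimal value.
f(x*) = 8*(-0.625)^2 + 17*(-0.625) = -7.5


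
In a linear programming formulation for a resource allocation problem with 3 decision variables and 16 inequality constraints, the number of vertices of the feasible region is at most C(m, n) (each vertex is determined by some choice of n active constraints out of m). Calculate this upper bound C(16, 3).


Each vertex corresponds to some choice of n active constraints out of m, so the number of vertices is at most C(m, n) = m! / (n!(m-n)!).
m = 16, n = 3
Numerator: 16 * 15 * 14
Denominator: 3! = 6
C(16, 3) = 560


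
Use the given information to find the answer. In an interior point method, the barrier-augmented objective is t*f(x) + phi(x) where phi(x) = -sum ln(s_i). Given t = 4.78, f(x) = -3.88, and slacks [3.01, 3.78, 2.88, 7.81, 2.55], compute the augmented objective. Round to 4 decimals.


Step 1: Compute log-barrier.
ln values: [1.1019, 1.3297, 1.0578, 2.0554, 0.9361]
phi = -(1.1019 + 1.3297 + 1.0578 + 2.0554 + 0.9361) = -6.481
Step 2: Compute augmented objective.
t*f(x) = 4.78*-3.88 = -18.5464
Total = -18.5464 - 6.481 = -25.0274


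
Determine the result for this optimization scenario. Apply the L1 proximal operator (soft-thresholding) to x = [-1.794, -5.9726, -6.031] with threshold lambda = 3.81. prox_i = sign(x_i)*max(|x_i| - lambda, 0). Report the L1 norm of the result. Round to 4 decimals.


Soft-thresholding with lambda = 3.81:
prox(-1.794) = sign(-1.794)*max(|-1.794| - 3.81, 0) = 0.0
prox(-5.9726) = sign(-5.9726)*max(|-5.9726| - 3.81, 0) = -2.1626
prox(-6.031) = sign(-6.031)*max(|-6.031| - 3.81, 0) = -2.221
prox(x) = [0.0, -2.1626, -2.221]
||prox(x)||_1 = 0.0 + 2.1626 + 2.221 = 4.3836


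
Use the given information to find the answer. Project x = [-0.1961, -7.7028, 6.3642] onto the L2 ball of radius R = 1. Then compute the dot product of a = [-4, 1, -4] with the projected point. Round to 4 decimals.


Step 1: Compute ||x|| (intermediates to 6 decimals).
||x|| = sqrt((-0.1961)^2 + (-7.7028)^2 + 6.3642^2) = 9.993729
Step 2: Project.
Since ||x|| > R, scale = R/||x|| = 1/9.993729 = 0.100063, proj(x) = scale * x
proj(x) = [-0.019622, -0.770765, 0.636821]
Step 3: Dot product.
a^T * proj(x) = -4*(-0.019622) + 1*(-0.770765) - 4*0.636821 = -3.2396


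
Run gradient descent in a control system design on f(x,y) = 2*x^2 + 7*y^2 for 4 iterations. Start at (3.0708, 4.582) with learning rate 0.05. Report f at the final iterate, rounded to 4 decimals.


Gradient descent on f(x,y) = 2*x^2 + 7*y^2.
Starting point: (3.0708, 4.582), alpha = 0.05
Step 1: grad_x = 2*2*3.0708 = 12.2832, grad_y = 2*7*4.582 = 64.148
  x_1 = 3.0708 - 0.05*12.2832 = 2.4566
  y_1 = 4.582 - 0.05*64.148 = 1.3746
Step 2: grad_x = 2*2*2.4566 = 9.8266, grad_y = 2*7*1.3746 = 19.2444
  x_2 = 2.4566 - 0.05*9.8266 = 1.9653
  y_2 = 1.3746 - 0.05*19.2444 = 0.4124
Step 3: grad_x = 2*2*1.9653 = 7.8612, grad_y = 2*7*0.4124 = 5.7733
  x_3 = 1.9653 - 0.05*7.8612 = 1.5722
  y_3 = 0.4124 - 0.05*5.7733 = 0.1237
Step 4: grad_x = 2*2*1.5722 = 6.289, grad_y = 2*7*0.1237 = 1.732
  x_4 = 1.5722 - 0.05*6.289 = 1.2578
  y_4 = 0.1237 - 0.05*1.732 = 0.0371
f(1.2578, 0.0371) = 2*1.2578^2 + 7*0.0371^2 = 3.1738


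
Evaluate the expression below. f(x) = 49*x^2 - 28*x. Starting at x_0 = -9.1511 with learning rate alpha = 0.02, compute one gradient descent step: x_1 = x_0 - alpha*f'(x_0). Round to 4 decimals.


We compute the gradient at x_0 and apply the update.
f'(x) = 98*x - 28
f'(-9.1511) = 98*-9.1511 - 28 = -924.8078
x_1 = -9.1511 - 0.02*-924.8078 = 9.3451


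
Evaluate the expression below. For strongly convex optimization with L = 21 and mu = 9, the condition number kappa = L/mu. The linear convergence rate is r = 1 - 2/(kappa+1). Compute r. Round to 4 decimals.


Step 1: Compute the condition number.
kappa = L/mu = 21/9 = 2.3333
Step 2: Compute the convergence rate.
r = 1 - 2/(kappa + 1) = 1 - 2*mu/(L + mu) = (L - mu)/(L + mu) = 12/30 = 0.4


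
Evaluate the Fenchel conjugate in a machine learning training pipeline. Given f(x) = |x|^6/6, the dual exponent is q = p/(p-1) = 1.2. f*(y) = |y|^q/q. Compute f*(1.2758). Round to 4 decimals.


The conjugate exponent q satisfies 1/p + 1/q = 1.
p = 6, so q = 6/(6 - 1) = 1.2
|y|^q = 1.2758^1.2 = 1.3395
f*(1.2758) = 1.3395 / 1.2 = 1.1162


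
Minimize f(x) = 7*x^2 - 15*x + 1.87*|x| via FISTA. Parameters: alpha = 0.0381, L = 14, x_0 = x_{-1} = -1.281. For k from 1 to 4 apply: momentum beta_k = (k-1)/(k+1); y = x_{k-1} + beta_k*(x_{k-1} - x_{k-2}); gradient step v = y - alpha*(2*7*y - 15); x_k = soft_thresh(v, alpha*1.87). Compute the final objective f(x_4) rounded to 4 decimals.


FISTA on f(x) = 7*x^2 - 15*x + 1.87*|x|
L = 14, alpha = 0.0381
Iteration 1: beta = 0.0, y = -1.281 + 0.0*(-1.281 + 1.281) = -1.281
  grad(y) = -32.934, v = y - alpha*grad = -0.0262
  prox(v) = soft_thresh(-0.0262, 0.0712) = 0.0
Iteration 2: beta = 0.3333, y = 0.0 + 0.3333*(0.0 + 1.281) = 0.427
  grad(y) = -9.022, v = y - alpha*grad = 0.7707
  prox(v) = soft_thresh(0.7707, 0.0712) = 0.6995
Iteration 3: beta = 0.5, y = 0.6995 + 0.5*(0.6995 - 0.0) = 1.0492
  grad(y) = -0.3107, v = y - alpha*grad = 1.0611
  prox(v) = soft_thresh(1.0611, 0.0712) = 0.9898
Iteration 4: beta = 0.6, y = 0.9898 + 0.6*(0.9898 - 0.6995) = 1.164
  grad(y) = 1.2964, v = y - alpha*grad = 1.1146
  prox(v) = soft_thresh(1.1146, 0.0712) = 1.0434
f(x_4) = 7*1.0434^2 - 15*1.0434 + 1.87*|1.0434| = -6.0791


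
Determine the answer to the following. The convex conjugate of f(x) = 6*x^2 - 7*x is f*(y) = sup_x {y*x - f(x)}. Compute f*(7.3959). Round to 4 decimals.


f*(y) = sup_x {y*x - a*x^2 - b*x} = sup_x {(y-b)*x - a*x^2}
FOC: (y - b) - 2a*x = 0 => x* = (y - b)/(2a)
x* = (7.3959 + 7)/(2*6) = 1.1997
f*(7.3959) = (y-b)^2/(4a) = (7.3959 + 7)^2/(4*6)
= 207.2419/24 = 8.6351


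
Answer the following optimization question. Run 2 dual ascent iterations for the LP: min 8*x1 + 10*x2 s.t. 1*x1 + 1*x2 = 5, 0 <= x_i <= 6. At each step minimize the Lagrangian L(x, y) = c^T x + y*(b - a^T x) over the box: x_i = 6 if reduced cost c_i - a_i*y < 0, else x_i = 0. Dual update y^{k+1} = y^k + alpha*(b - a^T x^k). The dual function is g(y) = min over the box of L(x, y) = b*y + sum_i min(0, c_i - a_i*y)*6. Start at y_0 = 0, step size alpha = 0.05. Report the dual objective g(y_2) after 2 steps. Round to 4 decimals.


Dual ascent for LP: min 8*x1 + 10*x2, 1*x1 + 1*x2 = 5, 0 <= x_i <= 6
Step 1: y^k = 0.0, reduced costs: (8.0, 10.0)
  x^k = (0.0, 0.0), subgradient = b - a^T x = 5.0
  y^{k+1} = 0.0 + 0.05*5.0 = 0.25
Step 2: y^k = 0.25, reduced costs: (7.75, 9.75)
  x^k = (0.0, 0.0), subgradient = b - a^T x = 5.0
  y^{k+1} = 0.25 + 0.05*5.0 = 0.5
Dual objective at y_2 = 0.5: reduced costs (7.5, 9.5), box minimizer x = (0.0, 0.0)
g(y_2) = b*y + (c1 - a1*y)*x1 + (c2 - a2*y)*x2 = 5*0.5 + 7.5*0.0 + 9.5*0.0 = 2.5 + 0.0 + 0.0 = 2.5


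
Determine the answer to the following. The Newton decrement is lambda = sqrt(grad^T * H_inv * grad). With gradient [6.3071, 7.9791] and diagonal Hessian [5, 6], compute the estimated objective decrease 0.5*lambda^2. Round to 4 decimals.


Step 1: H is diagonal, so H^(-1) * g = [1.2614, 1.3299].
Step 2: g^T H^(-1) g = sum_i g_i^2 / H_ii
  = (6.3071)^2/5 + (7.9791)^2/6
  = 7.9559 + 10.611 = 18.5669
Step 3: Objective decrease = 0.5 * g^T H^(-1) g = 9.2835


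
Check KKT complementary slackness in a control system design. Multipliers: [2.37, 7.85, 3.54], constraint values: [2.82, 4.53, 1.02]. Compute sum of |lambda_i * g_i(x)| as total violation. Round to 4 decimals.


KKT complementary slackness check:
lambda_1 * g_1 = 2.37 * 2.82 = 6.6834
lambda_2 * g_2 = 7.85 * 4.53 = 35.5605
lambda_3 * g_3 = 3.54 * 1.02 = 3.6108
Total violation = 6.6834 + 35.5605 + 3.6108 = 45.8547


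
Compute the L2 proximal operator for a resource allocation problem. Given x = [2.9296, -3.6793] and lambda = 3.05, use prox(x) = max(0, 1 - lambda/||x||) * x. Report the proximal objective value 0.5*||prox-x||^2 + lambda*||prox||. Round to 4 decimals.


Step 1: Compute ||x||.
||x|| = 4.7032
Step 2: Compute scaling factor.
scale = max(0, 1 - 3.05/4.7032) = 0.3515
Step 3: prox(x) = [1.0298, -1.2933]
||prox(x)|| = 1.6532
Step 4: Proximal objective.
0.5*||prox-x||^2 = 4.6513
lambda*||prox|| = 5.0423
Total = 9.6934


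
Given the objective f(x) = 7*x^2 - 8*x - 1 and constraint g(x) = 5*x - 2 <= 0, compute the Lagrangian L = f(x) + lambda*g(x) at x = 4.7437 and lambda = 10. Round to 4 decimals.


Step 1: Evaluate f(x).
f(4.7437) = 7*4.7437^2 - 8*4.7437 - 1 = 118.5692
Step 2: Evaluate g(x).
g(4.7437) = 5*4.7437 - 2 = 21.7185
Step 3: Compute Lagrangian.
L = 118.5692 + 10*21.7185 = 335.7542


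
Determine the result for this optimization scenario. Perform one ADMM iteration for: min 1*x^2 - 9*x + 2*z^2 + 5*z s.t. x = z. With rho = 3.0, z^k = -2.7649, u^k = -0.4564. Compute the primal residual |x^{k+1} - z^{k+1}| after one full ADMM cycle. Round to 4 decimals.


ADMM iteration with rho = 3.0, z^k = -2.7649, u^k = -0.4564
Step 1: x-update.
Minimize 1*x^2 - 9*x + (3.0/2)*(x + 2.7649 - 0.4564)^2
FOC: (2*1 + 3.0)*x = 9 + 3.0*(-2.7649 + 0.4564)
x^{k+1} = 0.4149
Step 2: z-update.
Minimize 2*z^2 + 5*z + (3.0/2)*(0.4149 - z - 0.4564)^2
FOC: (2*2 + 3.0)*z = -5 + 3.0*(0.4149 - 0.4564)
z^{k+1} = -0.7321
Step 3: u-update.
u^{k+1} = -0.4564 + 0.4149 + 0.7321 = 0.6906
Step 4: Primal residual = |0.4149 + 0.7321| = 1.147


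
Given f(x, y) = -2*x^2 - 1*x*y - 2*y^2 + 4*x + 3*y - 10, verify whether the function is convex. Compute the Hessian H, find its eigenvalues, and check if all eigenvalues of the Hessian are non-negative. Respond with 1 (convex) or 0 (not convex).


The Hessian of f(x,y) = -2*x^2 - 1*x*y - 2*y^2 + 4*x + 3*y - 10 is:
H = [[-4, -1], [-1, -4]]
Trace = -4 - 4 = -8
Determinant = -4*-4 - (-1)^2 = 15
Discriminant = (-8)^2 - 4*15 = 4.0
Eigenvalues: lambda_1 = -5.0, lambda_2 = -3.0
The function is not convex.

0


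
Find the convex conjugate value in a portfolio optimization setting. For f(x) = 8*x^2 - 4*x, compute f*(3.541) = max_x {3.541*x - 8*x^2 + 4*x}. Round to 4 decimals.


f*(y) = sup_x {y*x - a*x^2 - b*x} = sup_x {(y-b)*x - a*x^2}
FOC: (y - b) - 2a*x = 0 => x* = (y - b)/(2a)
x* = (3.541 + 4)/(2*8) = 0.4713
f*(3.541) = (y-b)^2/(4a) = (3.541 + 4)^2/(4*8)
= 56.8667/32 = 1.7771


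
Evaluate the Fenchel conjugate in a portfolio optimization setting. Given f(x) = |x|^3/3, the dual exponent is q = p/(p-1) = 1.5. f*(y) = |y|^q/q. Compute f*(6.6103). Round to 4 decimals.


The conjugate exponent q satisfies 1/p + 1/q = 1.
p = 3, so q = 3/(3 - 1) = 1.5
|y|^q = 6.6103^1.5 = 16.9954
f*(6.6103) = 16.9954 / 1.5 = 11.3303


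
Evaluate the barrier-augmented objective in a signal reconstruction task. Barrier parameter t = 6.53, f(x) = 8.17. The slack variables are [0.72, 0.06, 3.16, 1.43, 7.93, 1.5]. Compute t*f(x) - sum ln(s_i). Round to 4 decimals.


Step 1: Compute log-barrier.
ln values: [-0.3285, -2.8134, 1.1506, 0.3577, 2.0707, 0.4055]
phi = -(-0.3285 - 2.8134 + 1.1506 + 0.3577 + 2.0707 + 0.4055) = -0.8424
Step 2: Compute augmented objective.
t*f(x) = 6.53*8.17 = 53.3501
Total = 53.3501 - 0.8424 = 52.5077


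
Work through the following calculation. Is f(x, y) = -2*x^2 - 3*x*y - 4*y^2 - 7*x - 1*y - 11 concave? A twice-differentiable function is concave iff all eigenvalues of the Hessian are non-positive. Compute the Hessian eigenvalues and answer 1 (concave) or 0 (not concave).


The Hessian of f(x,y) = -2*x^2 - 3*x*y - 4*y^2 - 7*x - 1*y - 11 is:
H = [[-4, -3], [-3, -8]]
Trace = -4 - 8 = -12
Determinant = -4*-8 - (-3)^2 = 23
Discriminant = (-12)^2 - 4*23 = 52.0
Eigenvalues: lambda_1 = -9.6056, lambda_2 = -2.3944
The function is concave.

1


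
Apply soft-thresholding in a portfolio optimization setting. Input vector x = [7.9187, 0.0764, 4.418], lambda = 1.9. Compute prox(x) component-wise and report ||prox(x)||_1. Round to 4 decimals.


Soft-thresholding with lambda = 1.9:
prox(7.9187) = sign(7.9187)*max(|7.9187| - 1.9, 0) = 6.0187
prox(0.0764) = sign(0.0764)*max(|0.0764| - 1.9, 0) = 0.0
prox(4.418) = sign(4.418)*max(|4.418| - 1.9, 0) = 2.518
prox(x) = [6.0187, 0.0, 2.518]
||prox(x)||_1 = 6.0187 + 0.0 + 2.518 = 8.5367


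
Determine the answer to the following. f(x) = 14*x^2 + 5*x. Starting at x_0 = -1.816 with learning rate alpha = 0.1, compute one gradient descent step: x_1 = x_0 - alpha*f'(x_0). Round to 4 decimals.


We compute the gradient at x_0 and apply the update.
f'(x) = 28*x + 5
f'(-1.816) = 28*-1.816 + 5 = -45.848
x_1 = -1.816 - 0.1*-45.848 = 2.7688


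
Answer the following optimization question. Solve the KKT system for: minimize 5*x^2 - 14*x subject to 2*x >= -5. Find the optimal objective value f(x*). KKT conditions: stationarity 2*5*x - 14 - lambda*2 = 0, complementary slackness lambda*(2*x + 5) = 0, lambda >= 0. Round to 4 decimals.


Step 1: Try lambda = 0 (constraint inactive).
Stationarity: 2*5*x - 14 = 0
x* = 14/(2*5) = 1.4
Check constraint: 2*1.4 = 2.8 >= -5 -- satisfied.
Step 2: Compute optimal value.
f(x*) = 5*1.4^2 - 14*1.4 = -9.8


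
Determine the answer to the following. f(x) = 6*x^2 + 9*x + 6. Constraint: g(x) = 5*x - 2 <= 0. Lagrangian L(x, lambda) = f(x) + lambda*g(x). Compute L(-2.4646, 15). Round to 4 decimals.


Step 1: Evaluate f(x).
f(-2.4646) = 6*(-2.4646)^2 + 9*(-2.4646) + 6 = 20.2641
Step 2: Evaluate g(x).
g(-2.4646) = 5*-2.4646 - 2 = -14.323
Step 3: Compute Lagrangian.
L = 20.2641 + 15*-14.323 = -194.5809


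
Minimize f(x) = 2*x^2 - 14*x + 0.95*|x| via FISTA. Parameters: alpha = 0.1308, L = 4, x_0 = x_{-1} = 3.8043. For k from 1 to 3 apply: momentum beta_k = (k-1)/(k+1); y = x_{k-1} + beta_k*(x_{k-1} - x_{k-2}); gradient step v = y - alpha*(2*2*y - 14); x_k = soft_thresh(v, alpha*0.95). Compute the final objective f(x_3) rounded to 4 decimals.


FISTA on f(x) = 2*x^2 - 14*x + 0.95*|x|
L = 4, alpha = 0.1308
Iteration 1: beta = 0.0, y = 3.8043 + 0.0*(3.8043 - 3.8043) = 3.8043
  grad(y) = 1.2172, v = y - alpha*grad = 3.6451
  prox(v) = soft_thresh(3.6451, 0.1243) = 3.5208
Iteration 2: beta = 0.3333, y = 3.5208 + 0.3333*(3.5208 - 3.8043) = 3.4263
  grad(y) = -0.2946, v = y - alpha*grad = 3.4649
  prox(v) = soft_thresh(3.4649, 0.1243) = 3.3406
Iteration 3: beta = 0.5, y = 3.3406 + 0.5*(3.3406 - 3.5208) = 3.2505
  grad(y) = -0.9979, v = y - alpha*grad = 3.381
  prox(v) = soft_thresh(3.381, 0.1243) = 3.2568
f(x_3) = 2*3.2568^2 - 14*3.2568 + 0.95*|3.2568| = -21.2877


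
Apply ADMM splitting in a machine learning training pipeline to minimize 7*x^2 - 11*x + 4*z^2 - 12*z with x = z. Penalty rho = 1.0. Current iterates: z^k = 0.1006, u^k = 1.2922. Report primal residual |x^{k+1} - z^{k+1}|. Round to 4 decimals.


ADMM iteration with rho = 1.0, z^k = 0.1006, u^k = 1.2922
Step 1: x-update.
Minimize 7*x^2 - 11*x + (1.0/2)*(x - 0.1006 + 1.2922)^2
FOC: (2*7 + 1.0)*x = 11 + 1.0*(0.1006 - 1.2922)
x^{k+1} = 0.6539
Step 2: z-update.
Minimize 4*z^2 - 12*z + (1.0/2)*(0.6539 - z + 1.2922)^2
FOC: (2*4 + 1.0)*z = 12 + 1.0*(0.6539 + 1.2922)
z^{k+1} = 1.5496
Step 3: u-update.
u^{k+1} = 1.2922 + 0.6539 - 1.5496 = 0.3965
Step 4: Primal residual = |0.6539 - 1.5496| = 0.8957


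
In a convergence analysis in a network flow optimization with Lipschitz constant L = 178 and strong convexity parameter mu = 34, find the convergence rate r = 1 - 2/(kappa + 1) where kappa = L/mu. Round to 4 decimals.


Step 1: Compute the condition number.
kappa = L/mu = 178/34 = 5.2353
Step 2: Compute the convergence rate.
r = 1 - 2/(kappa + 1) = 1 - 2*mu/(L + mu) = (L - mu)/(L + mu) = 144/212 = 0.6792


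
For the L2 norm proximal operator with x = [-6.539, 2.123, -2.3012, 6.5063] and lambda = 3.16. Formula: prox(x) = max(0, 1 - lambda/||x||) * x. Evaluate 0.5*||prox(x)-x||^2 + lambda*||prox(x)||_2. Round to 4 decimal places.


Step 1: Compute ||x||.
||x|| = 9.7413
Step 2: Compute scaling factor.
scale = max(0, 1 - 3.16/9.7413) = 0.6756
Step 3: prox(x) = [-4.4178, 1.4343, -1.5547, 4.3957]
||prox(x)|| = 6.5813
Step 4: Proximal objective.
0.5*||prox-x||^2 = 4.9928
lambda*||prox|| = 20.7969
Total = 25.7897


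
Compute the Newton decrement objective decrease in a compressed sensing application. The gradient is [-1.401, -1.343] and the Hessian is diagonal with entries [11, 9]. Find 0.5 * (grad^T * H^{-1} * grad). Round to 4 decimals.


Step 1: H is diagonal, so H^(-1) * g = [-0.1274, -0.1492].
Step 2: g^T H^(-1) g = sum_i g_i^2 / H_ii
  = (-1.401)^2/11 + (-1.343)^2/9
  = 0.1784 + 0.2004 = 0.3788
Step 3: Objective decrease = 0.5 * g^T H^(-1) g = 0.1894


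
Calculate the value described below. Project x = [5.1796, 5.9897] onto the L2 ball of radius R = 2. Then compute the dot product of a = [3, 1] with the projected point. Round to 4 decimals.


Step 1: Compute ||x|| (intermediates to 6 decimals).
||x|| = sqrt(5.1796^2 + 5.9897^2) = 7.918634
Step 2: Project.
Since ||x|| > R, scale = R/||x|| = 2/7.918634 = 0.252569, proj(x) = scale * x
proj(x) = [1.308206, 1.512813]
Step 3: Dot product.
a^T * proj(x) = 3*1.308206 + 1*1.512813 = 5.4374


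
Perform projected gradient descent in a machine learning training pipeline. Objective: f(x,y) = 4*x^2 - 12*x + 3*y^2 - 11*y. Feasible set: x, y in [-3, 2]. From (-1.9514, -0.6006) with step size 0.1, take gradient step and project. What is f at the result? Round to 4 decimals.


Step 1: Compute gradient at (-1.9514, -0.6006).
grad_x = 2*4*-1.9514 - 12 = -27.6112
grad_y = 2*3*-0.6006 - 11 = -14.6036
Step 2: Gradient step.
x_raw = -1.9514 - 0.1*-27.6112 = 0.8097
y_raw = -0.6006 - 0.1*-14.6036 = 0.8598
Step 3: Project onto [-3, 2].
x_proj = clip(0.8097) = 0.8097
y_proj = clip(0.8598) = 0.8598
Step 4: Evaluate f.
f(0.8097, 0.8598) = -14.3339


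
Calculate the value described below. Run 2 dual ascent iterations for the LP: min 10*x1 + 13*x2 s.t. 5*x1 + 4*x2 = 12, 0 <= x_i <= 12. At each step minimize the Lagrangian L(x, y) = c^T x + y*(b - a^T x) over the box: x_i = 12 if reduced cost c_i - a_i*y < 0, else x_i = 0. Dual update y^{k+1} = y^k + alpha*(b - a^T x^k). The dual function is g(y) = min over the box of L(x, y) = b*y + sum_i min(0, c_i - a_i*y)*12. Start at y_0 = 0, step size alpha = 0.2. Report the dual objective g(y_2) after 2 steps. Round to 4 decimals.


Dual ascent for LP: min 10*x1 + 13*x2, 5*x1 + 4*x2 = 12, 0 <= x_i <= 12
Step 1: y^k = 0.0, reduced costs: (10.0, 13.0)
  x^k = (0.0, 0.0), subgradient = b - a^T x = 12.0
  y^{k+1} = 0.0 + 0.2*12.0 = 2.4
Step 2: y^k = 2.4, reduced costs: (-2.0, 3.4)
  x^k = (12.0, 0.0), subgradient = b - a^T x = -48.0
  y^{k+1} = 2.4 + 0.2*-48.0 = -7.2
Dual objective at y_2 = -7.2: reduced costs (46.0, 41.8), box minimizer x = (0.0, 0.0)
g(y_2) = b*y + (c1 - a1*y)*x1 + (c2 - a2*y)*x2 = 12*(-7.2) + 46.0*0.0 + 41.8*0.0 = -86.4 + 0.0 + 0.0 = -86.4


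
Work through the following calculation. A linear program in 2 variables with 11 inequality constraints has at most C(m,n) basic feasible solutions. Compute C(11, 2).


Each vertex corresponds to some choice of n active constraints out of m, so the number of vertices is at most C(m, n) = m! / (n!(m-n)!).
m = 11, n = 2
Numerator: 11 * 10
Denominator: 2! = 2
C(11, 2) = 55


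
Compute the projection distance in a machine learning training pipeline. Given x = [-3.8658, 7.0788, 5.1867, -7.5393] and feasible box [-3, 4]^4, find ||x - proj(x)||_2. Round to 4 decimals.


Project each component onto [-3, 4].
clip(-3.8658) = -3.0, clip(7.0788) = 4.0, clip(5.1867) = 4.0, clip(-7.5393) = -3.0
Projection = [-3.0, 4.0, 4.0, -3.0]
Squared diffs: [0.7496, 9.479, 1.4083, 20.6052]
Distance = sqrt(32.2421) = 5.6782


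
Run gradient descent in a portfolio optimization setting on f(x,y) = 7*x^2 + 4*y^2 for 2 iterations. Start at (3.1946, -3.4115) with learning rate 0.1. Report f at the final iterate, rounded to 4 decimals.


Gradient descent on f(x,y) = 7*x^2 + 4*y^2.
Starting point: (3.1946, -3.4115), alpha = 0.1
Step 1: grad_x = 2*7*3.1946 = 44.7244, grad_y = 2*4*-3.4115 = -27.292
  x_1 = 3.1946 - 0.1*44.7244 = -1.2778
  y_1 = -3.4115 - 0.1*-27.292 = -0.6823
Step 2: grad_x = 2*7*-1.2778 = -17.8898, grad_y = 2*4*-0.6823 = -5.4584
  x_2 = -1.2778 - 0.1*-17.8898 = 0.5111
  y_2 = -0.6823 - 0.1*-5.4584 = -0.1365
f(0.5111, -0.1365) = 7*0.5111^2 + 4*(-0.1365)^2 = 1.9033


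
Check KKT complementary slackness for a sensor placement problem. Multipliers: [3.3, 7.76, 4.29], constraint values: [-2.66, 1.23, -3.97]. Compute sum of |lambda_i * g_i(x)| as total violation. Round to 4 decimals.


KKT complementary slackness check:
lambda_1 * g_1 = 3.3 * -2.66 = -8.778
lambda_2 * g_2 = 7.76 * 1.23 = 9.5448
lambda_3 * g_3 = 4.29 * -3.97 = -17.0313
Total violation = 8.778 + 9.5448 + 17.0313 = 35.3541


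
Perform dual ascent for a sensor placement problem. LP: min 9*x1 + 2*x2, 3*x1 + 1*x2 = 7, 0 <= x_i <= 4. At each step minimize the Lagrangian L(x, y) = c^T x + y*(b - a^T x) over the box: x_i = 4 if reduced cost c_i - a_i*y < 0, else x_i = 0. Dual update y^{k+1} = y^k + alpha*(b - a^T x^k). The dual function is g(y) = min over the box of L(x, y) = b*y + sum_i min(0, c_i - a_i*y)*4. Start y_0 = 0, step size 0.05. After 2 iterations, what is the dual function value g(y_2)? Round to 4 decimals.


Dual ascent for LP: min 9*x1 + 2*x2, 3*x1 + 1*x2 = 7, 0 <= x_i <= 4
Step 1: y^k = 0.0, reduced costs: (9.0, 2.0)
  x^k = (0.0, 0.0), subgradient = b - a^T x = 7.0
  y^{k+1} = 0.0 + 0.05*7.0 = 0.35
Step 2: y^k = 0.35, reduced costs: (7.95, 1.65)
  x^k = (0.0, 0.0), subgradient = b - a^T x = 7.0
  y^{k+1} = 0.35 + 0.05*7.0 = 0.7
Dual objective at y_2 = 0.7: reduced costs (6.9, 1.3), box minimizer x = (0.0, 0.0)
g(y_2) = b*y + (c1 - a1*y)*x1 + (c2 - a2*y)*x2 = 7*0.7 + 6.9*0.0 + 1.3*0.0 = 4.9 + 0.0 + 0.0 = 4.9
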